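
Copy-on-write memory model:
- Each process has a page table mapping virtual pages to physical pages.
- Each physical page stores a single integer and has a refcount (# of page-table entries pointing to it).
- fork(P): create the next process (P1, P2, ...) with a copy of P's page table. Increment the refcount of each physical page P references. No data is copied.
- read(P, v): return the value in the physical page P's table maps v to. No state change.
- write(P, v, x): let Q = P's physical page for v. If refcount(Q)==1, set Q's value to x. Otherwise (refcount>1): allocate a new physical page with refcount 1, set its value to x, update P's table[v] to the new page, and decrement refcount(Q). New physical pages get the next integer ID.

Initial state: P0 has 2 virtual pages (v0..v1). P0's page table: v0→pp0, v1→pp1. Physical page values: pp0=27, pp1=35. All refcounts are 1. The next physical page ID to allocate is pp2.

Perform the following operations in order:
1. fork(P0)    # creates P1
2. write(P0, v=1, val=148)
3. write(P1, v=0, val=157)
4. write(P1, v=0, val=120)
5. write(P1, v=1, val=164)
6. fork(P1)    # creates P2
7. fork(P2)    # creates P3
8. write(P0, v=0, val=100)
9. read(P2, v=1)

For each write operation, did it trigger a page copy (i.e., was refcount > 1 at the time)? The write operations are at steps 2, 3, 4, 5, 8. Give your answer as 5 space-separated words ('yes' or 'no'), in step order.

Op 1: fork(P0) -> P1. 2 ppages; refcounts: pp0:2 pp1:2
Op 2: write(P0, v1, 148). refcount(pp1)=2>1 -> COPY to pp2. 3 ppages; refcounts: pp0:2 pp1:1 pp2:1
Op 3: write(P1, v0, 157). refcount(pp0)=2>1 -> COPY to pp3. 4 ppages; refcounts: pp0:1 pp1:1 pp2:1 pp3:1
Op 4: write(P1, v0, 120). refcount(pp3)=1 -> write in place. 4 ppages; refcounts: pp0:1 pp1:1 pp2:1 pp3:1
Op 5: write(P1, v1, 164). refcount(pp1)=1 -> write in place. 4 ppages; refcounts: pp0:1 pp1:1 pp2:1 pp3:1
Op 6: fork(P1) -> P2. 4 ppages; refcounts: pp0:1 pp1:2 pp2:1 pp3:2
Op 7: fork(P2) -> P3. 4 ppages; refcounts: pp0:1 pp1:3 pp2:1 pp3:3
Op 8: write(P0, v0, 100). refcount(pp0)=1 -> write in place. 4 ppages; refcounts: pp0:1 pp1:3 pp2:1 pp3:3
Op 9: read(P2, v1) -> 164. No state change.

yes yes no no no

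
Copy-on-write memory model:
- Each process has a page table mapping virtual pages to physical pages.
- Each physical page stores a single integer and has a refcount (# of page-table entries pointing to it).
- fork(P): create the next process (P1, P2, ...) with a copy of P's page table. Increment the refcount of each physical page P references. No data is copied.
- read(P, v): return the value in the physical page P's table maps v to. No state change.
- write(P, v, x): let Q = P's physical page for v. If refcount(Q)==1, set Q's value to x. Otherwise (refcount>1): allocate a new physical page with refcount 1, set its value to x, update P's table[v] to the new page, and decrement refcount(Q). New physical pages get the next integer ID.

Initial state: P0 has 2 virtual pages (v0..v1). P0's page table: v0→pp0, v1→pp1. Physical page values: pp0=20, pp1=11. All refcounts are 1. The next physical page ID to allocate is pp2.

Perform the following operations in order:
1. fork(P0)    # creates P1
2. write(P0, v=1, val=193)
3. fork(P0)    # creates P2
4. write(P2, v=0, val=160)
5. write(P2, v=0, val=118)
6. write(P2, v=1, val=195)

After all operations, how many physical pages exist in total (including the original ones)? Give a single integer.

Op 1: fork(P0) -> P1. 2 ppages; refcounts: pp0:2 pp1:2
Op 2: write(P0, v1, 193). refcount(pp1)=2>1 -> COPY to pp2. 3 ppages; refcounts: pp0:2 pp1:1 pp2:1
Op 3: fork(P0) -> P2. 3 ppages; refcounts: pp0:3 pp1:1 pp2:2
Op 4: write(P2, v0, 160). refcount(pp0)=3>1 -> COPY to pp3. 4 ppages; refcounts: pp0:2 pp1:1 pp2:2 pp3:1
Op 5: write(P2, v0, 118). refcount(pp3)=1 -> write in place. 4 ppages; refcounts: pp0:2 pp1:1 pp2:2 pp3:1
Op 6: write(P2, v1, 195). refcount(pp2)=2>1 -> COPY to pp4. 5 ppages; refcounts: pp0:2 pp1:1 pp2:1 pp3:1 pp4:1

Answer: 5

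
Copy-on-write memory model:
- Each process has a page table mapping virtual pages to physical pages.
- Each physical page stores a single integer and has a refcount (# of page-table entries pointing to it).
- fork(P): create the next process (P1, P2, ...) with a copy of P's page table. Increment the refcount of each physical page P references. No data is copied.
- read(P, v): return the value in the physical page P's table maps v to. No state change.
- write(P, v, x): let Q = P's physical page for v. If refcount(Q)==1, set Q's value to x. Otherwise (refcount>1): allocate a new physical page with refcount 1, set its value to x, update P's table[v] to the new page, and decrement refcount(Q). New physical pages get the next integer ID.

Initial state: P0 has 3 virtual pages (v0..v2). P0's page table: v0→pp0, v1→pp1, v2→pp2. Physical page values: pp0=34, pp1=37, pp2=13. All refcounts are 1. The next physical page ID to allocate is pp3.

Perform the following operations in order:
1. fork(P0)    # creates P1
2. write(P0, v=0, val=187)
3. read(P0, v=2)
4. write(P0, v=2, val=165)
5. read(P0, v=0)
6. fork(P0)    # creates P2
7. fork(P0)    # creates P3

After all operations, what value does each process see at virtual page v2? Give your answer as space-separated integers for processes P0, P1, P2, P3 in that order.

Op 1: fork(P0) -> P1. 3 ppages; refcounts: pp0:2 pp1:2 pp2:2
Op 2: write(P0, v0, 187). refcount(pp0)=2>1 -> COPY to pp3. 4 ppages; refcounts: pp0:1 pp1:2 pp2:2 pp3:1
Op 3: read(P0, v2) -> 13. No state change.
Op 4: write(P0, v2, 165). refcount(pp2)=2>1 -> COPY to pp4. 5 ppages; refcounts: pp0:1 pp1:2 pp2:1 pp3:1 pp4:1
Op 5: read(P0, v0) -> 187. No state change.
Op 6: fork(P0) -> P2. 5 ppages; refcounts: pp0:1 pp1:3 pp2:1 pp3:2 pp4:2
Op 7: fork(P0) -> P3. 5 ppages; refcounts: pp0:1 pp1:4 pp2:1 pp3:3 pp4:3
P0: v2 -> pp4 = 165
P1: v2 -> pp2 = 13
P2: v2 -> pp4 = 165
P3: v2 -> pp4 = 165

Answer: 165 13 165 165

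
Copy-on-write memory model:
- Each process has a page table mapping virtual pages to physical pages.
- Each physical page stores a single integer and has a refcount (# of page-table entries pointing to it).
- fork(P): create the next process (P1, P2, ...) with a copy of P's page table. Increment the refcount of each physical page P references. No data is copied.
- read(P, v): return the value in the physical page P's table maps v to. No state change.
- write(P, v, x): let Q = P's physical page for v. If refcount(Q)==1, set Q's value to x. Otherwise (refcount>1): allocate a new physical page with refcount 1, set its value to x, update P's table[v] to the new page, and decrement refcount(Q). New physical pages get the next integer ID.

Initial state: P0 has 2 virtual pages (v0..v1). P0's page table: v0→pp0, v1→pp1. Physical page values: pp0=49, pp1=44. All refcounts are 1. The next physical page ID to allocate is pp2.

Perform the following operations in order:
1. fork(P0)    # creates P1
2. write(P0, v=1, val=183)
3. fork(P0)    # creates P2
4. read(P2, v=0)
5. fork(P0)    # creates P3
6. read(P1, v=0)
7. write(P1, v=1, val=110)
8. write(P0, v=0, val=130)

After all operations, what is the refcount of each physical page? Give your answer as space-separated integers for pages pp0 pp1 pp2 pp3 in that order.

Op 1: fork(P0) -> P1. 2 ppages; refcounts: pp0:2 pp1:2
Op 2: write(P0, v1, 183). refcount(pp1)=2>1 -> COPY to pp2. 3 ppages; refcounts: pp0:2 pp1:1 pp2:1
Op 3: fork(P0) -> P2. 3 ppages; refcounts: pp0:3 pp1:1 pp2:2
Op 4: read(P2, v0) -> 49. No state change.
Op 5: fork(P0) -> P3. 3 ppages; refcounts: pp0:4 pp1:1 pp2:3
Op 6: read(P1, v0) -> 49. No state change.
Op 7: write(P1, v1, 110). refcount(pp1)=1 -> write in place. 3 ppages; refcounts: pp0:4 pp1:1 pp2:3
Op 8: write(P0, v0, 130). refcount(pp0)=4>1 -> COPY to pp3. 4 ppages; refcounts: pp0:3 pp1:1 pp2:3 pp3:1

Answer: 3 1 3 1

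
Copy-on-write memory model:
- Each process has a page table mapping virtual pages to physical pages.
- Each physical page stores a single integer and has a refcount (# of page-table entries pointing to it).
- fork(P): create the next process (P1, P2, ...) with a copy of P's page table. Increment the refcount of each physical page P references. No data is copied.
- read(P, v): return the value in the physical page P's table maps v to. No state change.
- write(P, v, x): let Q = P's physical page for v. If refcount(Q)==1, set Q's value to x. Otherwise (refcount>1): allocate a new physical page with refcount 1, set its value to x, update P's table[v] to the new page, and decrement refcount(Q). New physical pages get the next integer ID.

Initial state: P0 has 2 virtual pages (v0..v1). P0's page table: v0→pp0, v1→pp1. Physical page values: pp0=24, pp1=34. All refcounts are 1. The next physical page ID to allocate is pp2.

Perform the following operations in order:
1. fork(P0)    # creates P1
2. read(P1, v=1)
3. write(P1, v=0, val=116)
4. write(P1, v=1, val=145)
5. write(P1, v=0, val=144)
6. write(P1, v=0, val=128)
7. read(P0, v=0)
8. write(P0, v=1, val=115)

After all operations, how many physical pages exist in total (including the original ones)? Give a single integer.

Op 1: fork(P0) -> P1. 2 ppages; refcounts: pp0:2 pp1:2
Op 2: read(P1, v1) -> 34. No state change.
Op 3: write(P1, v0, 116). refcount(pp0)=2>1 -> COPY to pp2. 3 ppages; refcounts: pp0:1 pp1:2 pp2:1
Op 4: write(P1, v1, 145). refcount(pp1)=2>1 -> COPY to pp3. 4 ppages; refcounts: pp0:1 pp1:1 pp2:1 pp3:1
Op 5: write(P1, v0, 144). refcount(pp2)=1 -> write in place. 4 ppages; refcounts: pp0:1 pp1:1 pp2:1 pp3:1
Op 6: write(P1, v0, 128). refcount(pp2)=1 -> write in place. 4 ppages; refcounts: pp0:1 pp1:1 pp2:1 pp3:1
Op 7: read(P0, v0) -> 24. No state change.
Op 8: write(P0, v1, 115). refcount(pp1)=1 -> write in place. 4 ppages; refcounts: pp0:1 pp1:1 pp2:1 pp3:1

Answer: 4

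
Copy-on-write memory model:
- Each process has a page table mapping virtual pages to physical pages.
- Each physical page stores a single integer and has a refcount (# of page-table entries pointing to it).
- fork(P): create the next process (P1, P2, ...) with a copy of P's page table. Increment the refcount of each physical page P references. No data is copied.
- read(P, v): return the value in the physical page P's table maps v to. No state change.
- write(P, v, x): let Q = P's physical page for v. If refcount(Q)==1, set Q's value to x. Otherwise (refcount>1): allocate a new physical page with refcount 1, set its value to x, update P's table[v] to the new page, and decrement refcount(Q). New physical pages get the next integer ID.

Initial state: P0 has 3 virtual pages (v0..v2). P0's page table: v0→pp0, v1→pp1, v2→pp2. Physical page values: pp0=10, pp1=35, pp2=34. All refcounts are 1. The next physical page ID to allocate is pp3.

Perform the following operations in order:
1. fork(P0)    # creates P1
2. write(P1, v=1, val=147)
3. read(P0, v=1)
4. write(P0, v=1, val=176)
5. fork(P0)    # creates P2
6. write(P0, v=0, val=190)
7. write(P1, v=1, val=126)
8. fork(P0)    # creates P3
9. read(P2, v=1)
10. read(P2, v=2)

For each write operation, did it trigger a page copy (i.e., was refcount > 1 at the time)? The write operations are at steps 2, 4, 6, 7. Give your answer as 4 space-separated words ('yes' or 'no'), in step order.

Op 1: fork(P0) -> P1. 3 ppages; refcounts: pp0:2 pp1:2 pp2:2
Op 2: write(P1, v1, 147). refcount(pp1)=2>1 -> COPY to pp3. 4 ppages; refcounts: pp0:2 pp1:1 pp2:2 pp3:1
Op 3: read(P0, v1) -> 35. No state change.
Op 4: write(P0, v1, 176). refcount(pp1)=1 -> write in place. 4 ppages; refcounts: pp0:2 pp1:1 pp2:2 pp3:1
Op 5: fork(P0) -> P2. 4 ppages; refcounts: pp0:3 pp1:2 pp2:3 pp3:1
Op 6: write(P0, v0, 190). refcount(pp0)=3>1 -> COPY to pp4. 5 ppages; refcounts: pp0:2 pp1:2 pp2:3 pp3:1 pp4:1
Op 7: write(P1, v1, 126). refcount(pp3)=1 -> write in place. 5 ppages; refcounts: pp0:2 pp1:2 pp2:3 pp3:1 pp4:1
Op 8: fork(P0) -> P3. 5 ppages; refcounts: pp0:2 pp1:3 pp2:4 pp3:1 pp4:2
Op 9: read(P2, v1) -> 176. No state change.
Op 10: read(P2, v2) -> 34. No state change.

yes no yes no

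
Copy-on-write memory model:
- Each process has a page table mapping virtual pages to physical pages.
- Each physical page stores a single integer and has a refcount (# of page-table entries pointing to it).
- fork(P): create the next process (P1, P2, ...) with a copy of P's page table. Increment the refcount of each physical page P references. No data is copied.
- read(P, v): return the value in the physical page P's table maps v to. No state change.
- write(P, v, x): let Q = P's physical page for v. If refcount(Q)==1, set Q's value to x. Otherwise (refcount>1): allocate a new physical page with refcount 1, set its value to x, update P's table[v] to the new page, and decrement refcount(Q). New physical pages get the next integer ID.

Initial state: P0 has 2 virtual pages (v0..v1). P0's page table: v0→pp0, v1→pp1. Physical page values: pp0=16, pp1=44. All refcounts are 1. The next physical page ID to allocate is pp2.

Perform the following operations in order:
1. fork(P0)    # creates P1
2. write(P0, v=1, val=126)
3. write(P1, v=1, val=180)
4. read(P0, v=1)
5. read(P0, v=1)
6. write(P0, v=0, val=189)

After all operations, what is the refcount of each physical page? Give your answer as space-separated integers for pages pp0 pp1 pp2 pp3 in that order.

Op 1: fork(P0) -> P1. 2 ppages; refcounts: pp0:2 pp1:2
Op 2: write(P0, v1, 126). refcount(pp1)=2>1 -> COPY to pp2. 3 ppages; refcounts: pp0:2 pp1:1 pp2:1
Op 3: write(P1, v1, 180). refcount(pp1)=1 -> write in place. 3 ppages; refcounts: pp0:2 pp1:1 pp2:1
Op 4: read(P0, v1) -> 126. No state change.
Op 5: read(P0, v1) -> 126. No state change.
Op 6: write(P0, v0, 189). refcount(pp0)=2>1 -> COPY to pp3. 4 ppages; refcounts: pp0:1 pp1:1 pp2:1 pp3:1

Answer: 1 1 1 1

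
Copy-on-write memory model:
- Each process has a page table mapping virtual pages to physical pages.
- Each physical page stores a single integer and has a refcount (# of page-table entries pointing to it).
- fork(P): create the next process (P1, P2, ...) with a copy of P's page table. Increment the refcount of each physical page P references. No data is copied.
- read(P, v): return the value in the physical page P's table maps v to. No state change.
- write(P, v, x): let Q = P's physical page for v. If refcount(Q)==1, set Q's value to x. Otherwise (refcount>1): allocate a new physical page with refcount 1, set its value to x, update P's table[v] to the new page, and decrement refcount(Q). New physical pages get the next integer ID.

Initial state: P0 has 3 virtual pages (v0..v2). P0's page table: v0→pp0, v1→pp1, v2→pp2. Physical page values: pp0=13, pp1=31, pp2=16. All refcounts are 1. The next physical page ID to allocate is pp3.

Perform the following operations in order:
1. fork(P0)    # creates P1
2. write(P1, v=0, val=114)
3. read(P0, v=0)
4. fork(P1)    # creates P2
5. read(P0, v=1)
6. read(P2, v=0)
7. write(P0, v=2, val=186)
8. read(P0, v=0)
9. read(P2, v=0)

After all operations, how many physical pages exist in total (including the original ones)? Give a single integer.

Op 1: fork(P0) -> P1. 3 ppages; refcounts: pp0:2 pp1:2 pp2:2
Op 2: write(P1, v0, 114). refcount(pp0)=2>1 -> COPY to pp3. 4 ppages; refcounts: pp0:1 pp1:2 pp2:2 pp3:1
Op 3: read(P0, v0) -> 13. No state change.
Op 4: fork(P1) -> P2. 4 ppages; refcounts: pp0:1 pp1:3 pp2:3 pp3:2
Op 5: read(P0, v1) -> 31. No state change.
Op 6: read(P2, v0) -> 114. No state change.
Op 7: write(P0, v2, 186). refcount(pp2)=3>1 -> COPY to pp4. 5 ppages; refcounts: pp0:1 pp1:3 pp2:2 pp3:2 pp4:1
Op 8: read(P0, v0) -> 13. No state change.
Op 9: read(P2, v0) -> 114. No state change.

Answer: 5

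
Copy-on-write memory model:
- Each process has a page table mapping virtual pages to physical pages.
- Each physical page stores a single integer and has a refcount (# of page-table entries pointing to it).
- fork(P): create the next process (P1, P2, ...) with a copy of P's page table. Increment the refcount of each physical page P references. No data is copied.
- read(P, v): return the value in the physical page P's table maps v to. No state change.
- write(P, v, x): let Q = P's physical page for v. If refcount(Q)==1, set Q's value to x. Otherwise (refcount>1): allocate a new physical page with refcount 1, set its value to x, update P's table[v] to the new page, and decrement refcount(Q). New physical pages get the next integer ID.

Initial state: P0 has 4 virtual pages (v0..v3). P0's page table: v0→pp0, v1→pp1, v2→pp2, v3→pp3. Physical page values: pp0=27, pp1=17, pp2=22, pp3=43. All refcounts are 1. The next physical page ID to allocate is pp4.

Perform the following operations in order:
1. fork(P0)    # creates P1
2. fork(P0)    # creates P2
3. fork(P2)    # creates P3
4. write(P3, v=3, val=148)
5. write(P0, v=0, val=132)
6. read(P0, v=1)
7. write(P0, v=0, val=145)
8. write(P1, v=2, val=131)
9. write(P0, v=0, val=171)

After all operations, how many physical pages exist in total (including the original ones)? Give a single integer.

Op 1: fork(P0) -> P1. 4 ppages; refcounts: pp0:2 pp1:2 pp2:2 pp3:2
Op 2: fork(P0) -> P2. 4 ppages; refcounts: pp0:3 pp1:3 pp2:3 pp3:3
Op 3: fork(P2) -> P3. 4 ppages; refcounts: pp0:4 pp1:4 pp2:4 pp3:4
Op 4: write(P3, v3, 148). refcount(pp3)=4>1 -> COPY to pp4. 5 ppages; refcounts: pp0:4 pp1:4 pp2:4 pp3:3 pp4:1
Op 5: write(P0, v0, 132). refcount(pp0)=4>1 -> COPY to pp5. 6 ppages; refcounts: pp0:3 pp1:4 pp2:4 pp3:3 pp4:1 pp5:1
Op 6: read(P0, v1) -> 17. No state change.
Op 7: write(P0, v0, 145). refcount(pp5)=1 -> write in place. 6 ppages; refcounts: pp0:3 pp1:4 pp2:4 pp3:3 pp4:1 pp5:1
Op 8: write(P1, v2, 131). refcount(pp2)=4>1 -> COPY to pp6. 7 ppages; refcounts: pp0:3 pp1:4 pp2:3 pp3:3 pp4:1 pp5:1 pp6:1
Op 9: write(P0, v0, 171). refcount(pp5)=1 -> write in place. 7 ppages; refcounts: pp0:3 pp1:4 pp2:3 pp3:3 pp4:1 pp5:1 pp6:1

Answer: 7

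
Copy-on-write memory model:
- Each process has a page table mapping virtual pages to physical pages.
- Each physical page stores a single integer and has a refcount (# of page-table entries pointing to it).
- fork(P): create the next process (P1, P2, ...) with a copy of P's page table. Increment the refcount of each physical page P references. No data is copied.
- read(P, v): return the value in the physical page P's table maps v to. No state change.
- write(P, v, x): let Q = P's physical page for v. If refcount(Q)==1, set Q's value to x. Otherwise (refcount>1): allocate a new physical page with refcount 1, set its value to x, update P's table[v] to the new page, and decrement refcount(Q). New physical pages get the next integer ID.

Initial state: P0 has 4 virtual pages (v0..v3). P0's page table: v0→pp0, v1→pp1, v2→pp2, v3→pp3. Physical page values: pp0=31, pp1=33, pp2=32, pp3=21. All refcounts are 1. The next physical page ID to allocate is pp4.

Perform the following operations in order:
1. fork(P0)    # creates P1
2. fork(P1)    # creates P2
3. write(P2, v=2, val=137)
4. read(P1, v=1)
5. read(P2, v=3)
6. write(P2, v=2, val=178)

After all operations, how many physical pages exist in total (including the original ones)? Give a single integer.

Answer: 5

Derivation:
Op 1: fork(P0) -> P1. 4 ppages; refcounts: pp0:2 pp1:2 pp2:2 pp3:2
Op 2: fork(P1) -> P2. 4 ppages; refcounts: pp0:3 pp1:3 pp2:3 pp3:3
Op 3: write(P2, v2, 137). refcount(pp2)=3>1 -> COPY to pp4. 5 ppages; refcounts: pp0:3 pp1:3 pp2:2 pp3:3 pp4:1
Op 4: read(P1, v1) -> 33. No state change.
Op 5: read(P2, v3) -> 21. No state change.
Op 6: write(P2, v2, 178). refcount(pp4)=1 -> write in place. 5 ppages; refcounts: pp0:3 pp1:3 pp2:2 pp3:3 pp4:1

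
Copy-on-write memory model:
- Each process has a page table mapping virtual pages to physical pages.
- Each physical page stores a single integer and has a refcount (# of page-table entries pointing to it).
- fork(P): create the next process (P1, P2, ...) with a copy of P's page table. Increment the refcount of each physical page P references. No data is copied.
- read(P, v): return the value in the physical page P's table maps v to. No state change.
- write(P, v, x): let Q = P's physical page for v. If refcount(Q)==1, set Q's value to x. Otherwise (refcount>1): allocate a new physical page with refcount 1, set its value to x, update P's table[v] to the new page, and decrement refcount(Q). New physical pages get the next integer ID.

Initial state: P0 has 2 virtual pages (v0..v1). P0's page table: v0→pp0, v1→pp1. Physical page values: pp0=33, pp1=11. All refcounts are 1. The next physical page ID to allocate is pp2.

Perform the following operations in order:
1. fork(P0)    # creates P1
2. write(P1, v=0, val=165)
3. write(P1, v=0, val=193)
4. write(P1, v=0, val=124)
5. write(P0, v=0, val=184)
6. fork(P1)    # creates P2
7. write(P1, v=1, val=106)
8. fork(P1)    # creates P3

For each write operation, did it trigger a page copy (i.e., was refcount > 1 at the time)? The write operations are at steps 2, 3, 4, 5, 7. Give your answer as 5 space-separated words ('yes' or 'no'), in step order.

Op 1: fork(P0) -> P1. 2 ppages; refcounts: pp0:2 pp1:2
Op 2: write(P1, v0, 165). refcount(pp0)=2>1 -> COPY to pp2. 3 ppages; refcounts: pp0:1 pp1:2 pp2:1
Op 3: write(P1, v0, 193). refcount(pp2)=1 -> write in place. 3 ppages; refcounts: pp0:1 pp1:2 pp2:1
Op 4: write(P1, v0, 124). refcount(pp2)=1 -> write in place. 3 ppages; refcounts: pp0:1 pp1:2 pp2:1
Op 5: write(P0, v0, 184). refcount(pp0)=1 -> write in place. 3 ppages; refcounts: pp0:1 pp1:2 pp2:1
Op 6: fork(P1) -> P2. 3 ppages; refcounts: pp0:1 pp1:3 pp2:2
Op 7: write(P1, v1, 106). refcount(pp1)=3>1 -> COPY to pp3. 4 ppages; refcounts: pp0:1 pp1:2 pp2:2 pp3:1
Op 8: fork(P1) -> P3. 4 ppages; refcounts: pp0:1 pp1:2 pp2:3 pp3:2

yes no no no yes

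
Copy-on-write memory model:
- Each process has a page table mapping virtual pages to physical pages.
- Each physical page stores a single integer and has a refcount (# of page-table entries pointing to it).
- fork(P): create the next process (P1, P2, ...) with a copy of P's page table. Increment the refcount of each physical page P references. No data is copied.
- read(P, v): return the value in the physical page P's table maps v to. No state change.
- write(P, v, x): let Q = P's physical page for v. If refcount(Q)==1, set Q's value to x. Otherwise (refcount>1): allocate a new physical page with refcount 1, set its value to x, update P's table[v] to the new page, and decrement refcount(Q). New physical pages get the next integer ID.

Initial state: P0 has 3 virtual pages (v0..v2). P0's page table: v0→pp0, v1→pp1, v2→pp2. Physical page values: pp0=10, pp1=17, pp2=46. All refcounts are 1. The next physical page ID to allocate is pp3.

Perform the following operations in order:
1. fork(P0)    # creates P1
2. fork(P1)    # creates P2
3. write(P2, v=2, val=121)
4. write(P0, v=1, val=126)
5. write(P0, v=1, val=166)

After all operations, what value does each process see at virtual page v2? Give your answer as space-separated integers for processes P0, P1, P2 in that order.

Op 1: fork(P0) -> P1. 3 ppages; refcounts: pp0:2 pp1:2 pp2:2
Op 2: fork(P1) -> P2. 3 ppages; refcounts: pp0:3 pp1:3 pp2:3
Op 3: write(P2, v2, 121). refcount(pp2)=3>1 -> COPY to pp3. 4 ppages; refcounts: pp0:3 pp1:3 pp2:2 pp3:1
Op 4: write(P0, v1, 126). refcount(pp1)=3>1 -> COPY to pp4. 5 ppages; refcounts: pp0:3 pp1:2 pp2:2 pp3:1 pp4:1
Op 5: write(P0, v1, 166). refcount(pp4)=1 -> write in place. 5 ppages; refcounts: pp0:3 pp1:2 pp2:2 pp3:1 pp4:1
P0: v2 -> pp2 = 46
P1: v2 -> pp2 = 46
P2: v2 -> pp3 = 121

Answer: 46 46 121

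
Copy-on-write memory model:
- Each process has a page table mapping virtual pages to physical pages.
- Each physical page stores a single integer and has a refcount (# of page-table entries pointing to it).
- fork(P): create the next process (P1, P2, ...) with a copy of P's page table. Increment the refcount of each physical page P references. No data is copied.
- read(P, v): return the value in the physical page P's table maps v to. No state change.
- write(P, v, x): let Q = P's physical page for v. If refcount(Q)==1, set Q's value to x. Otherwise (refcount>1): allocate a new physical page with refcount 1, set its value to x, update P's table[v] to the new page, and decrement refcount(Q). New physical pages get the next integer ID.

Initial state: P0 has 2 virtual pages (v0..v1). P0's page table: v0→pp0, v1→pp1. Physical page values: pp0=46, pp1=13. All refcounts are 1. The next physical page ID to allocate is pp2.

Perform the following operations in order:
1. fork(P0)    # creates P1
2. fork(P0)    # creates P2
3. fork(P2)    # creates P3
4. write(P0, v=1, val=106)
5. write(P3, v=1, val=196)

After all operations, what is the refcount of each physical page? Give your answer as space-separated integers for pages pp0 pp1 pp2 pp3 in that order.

Op 1: fork(P0) -> P1. 2 ppages; refcounts: pp0:2 pp1:2
Op 2: fork(P0) -> P2. 2 ppages; refcounts: pp0:3 pp1:3
Op 3: fork(P2) -> P3. 2 ppages; refcounts: pp0:4 pp1:4
Op 4: write(P0, v1, 106). refcount(pp1)=4>1 -> COPY to pp2. 3 ppages; refcounts: pp0:4 pp1:3 pp2:1
Op 5: write(P3, v1, 196). refcount(pp1)=3>1 -> COPY to pp3. 4 ppages; refcounts: pp0:4 pp1:2 pp2:1 pp3:1

Answer: 4 2 1 1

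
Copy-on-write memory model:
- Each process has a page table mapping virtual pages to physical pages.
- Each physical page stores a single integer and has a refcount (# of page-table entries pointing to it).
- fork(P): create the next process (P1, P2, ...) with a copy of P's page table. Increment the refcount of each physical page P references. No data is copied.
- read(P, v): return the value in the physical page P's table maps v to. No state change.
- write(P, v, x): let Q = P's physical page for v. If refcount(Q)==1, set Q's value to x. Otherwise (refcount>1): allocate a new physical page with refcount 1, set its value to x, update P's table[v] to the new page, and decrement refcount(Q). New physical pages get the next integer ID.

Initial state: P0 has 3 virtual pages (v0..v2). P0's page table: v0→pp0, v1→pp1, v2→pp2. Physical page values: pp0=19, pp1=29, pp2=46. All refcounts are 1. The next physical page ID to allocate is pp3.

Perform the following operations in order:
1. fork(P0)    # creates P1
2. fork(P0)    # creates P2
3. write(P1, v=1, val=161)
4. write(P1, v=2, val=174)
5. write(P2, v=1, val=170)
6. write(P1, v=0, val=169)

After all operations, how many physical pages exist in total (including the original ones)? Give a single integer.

Answer: 7

Derivation:
Op 1: fork(P0) -> P1. 3 ppages; refcounts: pp0:2 pp1:2 pp2:2
Op 2: fork(P0) -> P2. 3 ppages; refcounts: pp0:3 pp1:3 pp2:3
Op 3: write(P1, v1, 161). refcount(pp1)=3>1 -> COPY to pp3. 4 ppages; refcounts: pp0:3 pp1:2 pp2:3 pp3:1
Op 4: write(P1, v2, 174). refcount(pp2)=3>1 -> COPY to pp4. 5 ppages; refcounts: pp0:3 pp1:2 pp2:2 pp3:1 pp4:1
Op 5: write(P2, v1, 170). refcount(pp1)=2>1 -> COPY to pp5. 6 ppages; refcounts: pp0:3 pp1:1 pp2:2 pp3:1 pp4:1 pp5:1
Op 6: write(P1, v0, 169). refcount(pp0)=3>1 -> COPY to pp6. 7 ppages; refcounts: pp0:2 pp1:1 pp2:2 pp3:1 pp4:1 pp5:1 pp6:1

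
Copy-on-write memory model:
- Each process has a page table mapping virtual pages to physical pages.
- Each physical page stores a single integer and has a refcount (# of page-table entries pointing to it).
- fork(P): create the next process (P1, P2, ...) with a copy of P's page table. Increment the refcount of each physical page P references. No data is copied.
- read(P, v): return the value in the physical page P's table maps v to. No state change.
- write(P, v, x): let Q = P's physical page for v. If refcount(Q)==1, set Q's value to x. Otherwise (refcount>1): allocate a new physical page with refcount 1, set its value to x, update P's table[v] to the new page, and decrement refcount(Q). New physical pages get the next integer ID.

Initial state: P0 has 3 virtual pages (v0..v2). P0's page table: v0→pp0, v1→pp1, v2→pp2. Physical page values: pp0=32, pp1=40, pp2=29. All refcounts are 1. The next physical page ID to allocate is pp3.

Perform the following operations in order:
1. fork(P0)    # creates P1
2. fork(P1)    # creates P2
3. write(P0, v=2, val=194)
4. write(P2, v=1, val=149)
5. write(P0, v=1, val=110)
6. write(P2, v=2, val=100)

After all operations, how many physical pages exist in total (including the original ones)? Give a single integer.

Op 1: fork(P0) -> P1. 3 ppages; refcounts: pp0:2 pp1:2 pp2:2
Op 2: fork(P1) -> P2. 3 ppages; refcounts: pp0:3 pp1:3 pp2:3
Op 3: write(P0, v2, 194). refcount(pp2)=3>1 -> COPY to pp3. 4 ppages; refcounts: pp0:3 pp1:3 pp2:2 pp3:1
Op 4: write(P2, v1, 149). refcount(pp1)=3>1 -> COPY to pp4. 5 ppages; refcounts: pp0:3 pp1:2 pp2:2 pp3:1 pp4:1
Op 5: write(P0, v1, 110). refcount(pp1)=2>1 -> COPY to pp5. 6 ppages; refcounts: pp0:3 pp1:1 pp2:2 pp3:1 pp4:1 pp5:1
Op 6: write(P2, v2, 100). refcount(pp2)=2>1 -> COPY to pp6. 7 ppages; refcounts: pp0:3 pp1:1 pp2:1 pp3:1 pp4:1 pp5:1 pp6:1

Answer: 7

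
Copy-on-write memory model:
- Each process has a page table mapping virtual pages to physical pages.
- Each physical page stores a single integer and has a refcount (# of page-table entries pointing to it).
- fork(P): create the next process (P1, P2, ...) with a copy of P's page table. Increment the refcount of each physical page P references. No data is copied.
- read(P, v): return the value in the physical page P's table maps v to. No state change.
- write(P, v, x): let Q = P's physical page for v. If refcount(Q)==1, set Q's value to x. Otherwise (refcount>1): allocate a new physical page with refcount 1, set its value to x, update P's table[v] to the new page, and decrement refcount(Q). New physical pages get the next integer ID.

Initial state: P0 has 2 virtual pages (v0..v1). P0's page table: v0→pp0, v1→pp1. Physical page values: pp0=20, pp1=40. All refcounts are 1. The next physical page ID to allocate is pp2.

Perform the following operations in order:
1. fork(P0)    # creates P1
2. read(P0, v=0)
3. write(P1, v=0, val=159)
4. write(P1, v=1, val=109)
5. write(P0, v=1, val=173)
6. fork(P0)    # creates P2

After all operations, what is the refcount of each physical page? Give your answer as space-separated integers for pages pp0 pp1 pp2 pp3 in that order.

Answer: 2 2 1 1

Derivation:
Op 1: fork(P0) -> P1. 2 ppages; refcounts: pp0:2 pp1:2
Op 2: read(P0, v0) -> 20. No state change.
Op 3: write(P1, v0, 159). refcount(pp0)=2>1 -> COPY to pp2. 3 ppages; refcounts: pp0:1 pp1:2 pp2:1
Op 4: write(P1, v1, 109). refcount(pp1)=2>1 -> COPY to pp3. 4 ppages; refcounts: pp0:1 pp1:1 pp2:1 pp3:1
Op 5: write(P0, v1, 173). refcount(pp1)=1 -> write in place. 4 ppages; refcounts: pp0:1 pp1:1 pp2:1 pp3:1
Op 6: fork(P0) -> P2. 4 ppages; refcounts: pp0:2 pp1:2 pp2:1 pp3:1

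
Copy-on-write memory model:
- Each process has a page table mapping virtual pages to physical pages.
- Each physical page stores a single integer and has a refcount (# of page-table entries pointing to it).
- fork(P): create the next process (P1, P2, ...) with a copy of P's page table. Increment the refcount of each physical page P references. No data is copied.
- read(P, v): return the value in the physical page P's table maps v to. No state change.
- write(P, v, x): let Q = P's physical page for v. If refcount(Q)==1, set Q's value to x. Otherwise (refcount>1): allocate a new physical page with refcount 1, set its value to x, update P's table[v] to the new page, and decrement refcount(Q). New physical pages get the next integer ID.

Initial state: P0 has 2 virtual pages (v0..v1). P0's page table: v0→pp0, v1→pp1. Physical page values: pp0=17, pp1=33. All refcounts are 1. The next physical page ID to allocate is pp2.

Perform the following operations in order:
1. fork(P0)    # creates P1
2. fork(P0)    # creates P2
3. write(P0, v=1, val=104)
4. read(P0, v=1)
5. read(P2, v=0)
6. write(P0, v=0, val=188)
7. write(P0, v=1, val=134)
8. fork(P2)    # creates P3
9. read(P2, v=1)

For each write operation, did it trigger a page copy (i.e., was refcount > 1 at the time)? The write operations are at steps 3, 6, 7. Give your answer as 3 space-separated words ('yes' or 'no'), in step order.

Op 1: fork(P0) -> P1. 2 ppages; refcounts: pp0:2 pp1:2
Op 2: fork(P0) -> P2. 2 ppages; refcounts: pp0:3 pp1:3
Op 3: write(P0, v1, 104). refcount(pp1)=3>1 -> COPY to pp2. 3 ppages; refcounts: pp0:3 pp1:2 pp2:1
Op 4: read(P0, v1) -> 104. No state change.
Op 5: read(P2, v0) -> 17. No state change.
Op 6: write(P0, v0, 188). refcount(pp0)=3>1 -> COPY to pp3. 4 ppages; refcounts: pp0:2 pp1:2 pp2:1 pp3:1
Op 7: write(P0, v1, 134). refcount(pp2)=1 -> write in place. 4 ppages; refcounts: pp0:2 pp1:2 pp2:1 pp3:1
Op 8: fork(P2) -> P3. 4 ppages; refcounts: pp0:3 pp1:3 pp2:1 pp3:1
Op 9: read(P2, v1) -> 33. No state change.

yes yes no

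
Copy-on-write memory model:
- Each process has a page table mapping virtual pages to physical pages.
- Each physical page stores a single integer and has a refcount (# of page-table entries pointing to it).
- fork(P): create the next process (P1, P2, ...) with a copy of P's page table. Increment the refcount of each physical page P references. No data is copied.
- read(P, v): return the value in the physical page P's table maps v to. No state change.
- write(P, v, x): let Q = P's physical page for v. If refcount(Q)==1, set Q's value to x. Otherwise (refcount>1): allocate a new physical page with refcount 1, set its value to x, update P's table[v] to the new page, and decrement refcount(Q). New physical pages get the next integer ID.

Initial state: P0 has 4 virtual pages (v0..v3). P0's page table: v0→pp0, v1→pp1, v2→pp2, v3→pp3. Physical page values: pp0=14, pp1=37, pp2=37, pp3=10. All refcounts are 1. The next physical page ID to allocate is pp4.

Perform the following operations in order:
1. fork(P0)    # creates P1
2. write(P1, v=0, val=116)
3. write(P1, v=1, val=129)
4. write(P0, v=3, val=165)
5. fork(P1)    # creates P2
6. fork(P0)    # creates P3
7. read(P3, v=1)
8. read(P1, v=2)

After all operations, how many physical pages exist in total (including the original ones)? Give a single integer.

Answer: 7

Derivation:
Op 1: fork(P0) -> P1. 4 ppages; refcounts: pp0:2 pp1:2 pp2:2 pp3:2
Op 2: write(P1, v0, 116). refcount(pp0)=2>1 -> COPY to pp4. 5 ppages; refcounts: pp0:1 pp1:2 pp2:2 pp3:2 pp4:1
Op 3: write(P1, v1, 129). refcount(pp1)=2>1 -> COPY to pp5. 6 ppages; refcounts: pp0:1 pp1:1 pp2:2 pp3:2 pp4:1 pp5:1
Op 4: write(P0, v3, 165). refcount(pp3)=2>1 -> COPY to pp6. 7 ppages; refcounts: pp0:1 pp1:1 pp2:2 pp3:1 pp4:1 pp5:1 pp6:1
Op 5: fork(P1) -> P2. 7 ppages; refcounts: pp0:1 pp1:1 pp2:3 pp3:2 pp4:2 pp5:2 pp6:1
Op 6: fork(P0) -> P3. 7 ppages; refcounts: pp0:2 pp1:2 pp2:4 pp3:2 pp4:2 pp5:2 pp6:2
Op 7: read(P3, v1) -> 37. No state change.
Op 8: read(P1, v2) -> 37. No state change.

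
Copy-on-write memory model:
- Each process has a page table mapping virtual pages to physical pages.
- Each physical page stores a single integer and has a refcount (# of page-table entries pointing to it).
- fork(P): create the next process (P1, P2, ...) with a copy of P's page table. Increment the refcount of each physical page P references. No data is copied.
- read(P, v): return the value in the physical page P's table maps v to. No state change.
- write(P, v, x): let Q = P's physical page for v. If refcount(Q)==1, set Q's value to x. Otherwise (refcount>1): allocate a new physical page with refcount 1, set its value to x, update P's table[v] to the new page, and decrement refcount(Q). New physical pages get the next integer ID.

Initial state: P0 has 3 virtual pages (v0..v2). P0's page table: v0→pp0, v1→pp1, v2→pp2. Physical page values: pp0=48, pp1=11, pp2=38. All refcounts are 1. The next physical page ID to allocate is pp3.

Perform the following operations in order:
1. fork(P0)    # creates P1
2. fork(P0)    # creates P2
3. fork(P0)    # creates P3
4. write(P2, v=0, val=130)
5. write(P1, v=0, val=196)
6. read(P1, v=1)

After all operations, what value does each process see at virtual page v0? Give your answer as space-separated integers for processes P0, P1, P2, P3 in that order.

Answer: 48 196 130 48

Derivation:
Op 1: fork(P0) -> P1. 3 ppages; refcounts: pp0:2 pp1:2 pp2:2
Op 2: fork(P0) -> P2. 3 ppages; refcounts: pp0:3 pp1:3 pp2:3
Op 3: fork(P0) -> P3. 3 ppages; refcounts: pp0:4 pp1:4 pp2:4
Op 4: write(P2, v0, 130). refcount(pp0)=4>1 -> COPY to pp3. 4 ppages; refcounts: pp0:3 pp1:4 pp2:4 pp3:1
Op 5: write(P1, v0, 196). refcount(pp0)=3>1 -> COPY to pp4. 5 ppages; refcounts: pp0:2 pp1:4 pp2:4 pp3:1 pp4:1
Op 6: read(P1, v1) -> 11. No state change.
P0: v0 -> pp0 = 48
P1: v0 -> pp4 = 196
P2: v0 -> pp3 = 130
P3: v0 -> pp0 = 48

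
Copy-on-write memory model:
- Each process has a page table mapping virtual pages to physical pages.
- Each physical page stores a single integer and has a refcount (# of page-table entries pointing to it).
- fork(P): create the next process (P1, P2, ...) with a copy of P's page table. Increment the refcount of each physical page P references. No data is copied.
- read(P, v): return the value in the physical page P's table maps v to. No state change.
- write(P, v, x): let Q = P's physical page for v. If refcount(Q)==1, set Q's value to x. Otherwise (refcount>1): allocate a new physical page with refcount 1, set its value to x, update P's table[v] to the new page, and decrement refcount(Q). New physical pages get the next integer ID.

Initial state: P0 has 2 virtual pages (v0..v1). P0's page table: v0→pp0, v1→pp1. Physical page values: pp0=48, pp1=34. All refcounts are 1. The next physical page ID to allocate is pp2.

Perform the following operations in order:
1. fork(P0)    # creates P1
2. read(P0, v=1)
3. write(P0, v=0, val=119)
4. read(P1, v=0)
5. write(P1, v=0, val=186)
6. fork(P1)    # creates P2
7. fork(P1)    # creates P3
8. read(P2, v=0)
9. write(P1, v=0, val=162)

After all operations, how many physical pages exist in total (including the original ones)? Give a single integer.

Answer: 4

Derivation:
Op 1: fork(P0) -> P1. 2 ppages; refcounts: pp0:2 pp1:2
Op 2: read(P0, v1) -> 34. No state change.
Op 3: write(P0, v0, 119). refcount(pp0)=2>1 -> COPY to pp2. 3 ppages; refcounts: pp0:1 pp1:2 pp2:1
Op 4: read(P1, v0) -> 48. No state change.
Op 5: write(P1, v0, 186). refcount(pp0)=1 -> write in place. 3 ppages; refcounts: pp0:1 pp1:2 pp2:1
Op 6: fork(P1) -> P2. 3 ppages; refcounts: pp0:2 pp1:3 pp2:1
Op 7: fork(P1) -> P3. 3 ppages; refcounts: pp0:3 pp1:4 pp2:1
Op 8: read(P2, v0) -> 186. No state change.
Op 9: write(P1, v0, 162). refcount(pp0)=3>1 -> COPY to pp3. 4 ppages; refcounts: pp0:2 pp1:4 pp2:1 pp3:1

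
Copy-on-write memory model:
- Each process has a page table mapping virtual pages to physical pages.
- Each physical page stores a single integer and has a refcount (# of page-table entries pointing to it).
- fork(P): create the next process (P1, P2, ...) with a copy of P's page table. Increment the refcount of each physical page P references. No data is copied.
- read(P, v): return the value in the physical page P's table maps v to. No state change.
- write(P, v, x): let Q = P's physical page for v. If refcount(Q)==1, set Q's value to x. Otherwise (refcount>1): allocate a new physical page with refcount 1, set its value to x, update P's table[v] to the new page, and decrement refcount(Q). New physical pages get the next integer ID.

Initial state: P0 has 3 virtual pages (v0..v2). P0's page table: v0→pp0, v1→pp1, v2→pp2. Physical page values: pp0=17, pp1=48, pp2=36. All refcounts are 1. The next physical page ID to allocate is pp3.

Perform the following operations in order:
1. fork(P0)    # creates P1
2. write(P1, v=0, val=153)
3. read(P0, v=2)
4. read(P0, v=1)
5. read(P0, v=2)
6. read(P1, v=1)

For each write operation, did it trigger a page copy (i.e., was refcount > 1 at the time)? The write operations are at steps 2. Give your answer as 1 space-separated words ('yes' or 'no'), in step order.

Op 1: fork(P0) -> P1. 3 ppages; refcounts: pp0:2 pp1:2 pp2:2
Op 2: write(P1, v0, 153). refcount(pp0)=2>1 -> COPY to pp3. 4 ppages; refcounts: pp0:1 pp1:2 pp2:2 pp3:1
Op 3: read(P0, v2) -> 36. No state change.
Op 4: read(P0, v1) -> 48. No state change.
Op 5: read(P0, v2) -> 36. No state change.
Op 6: read(P1, v1) -> 48. No state change.

yes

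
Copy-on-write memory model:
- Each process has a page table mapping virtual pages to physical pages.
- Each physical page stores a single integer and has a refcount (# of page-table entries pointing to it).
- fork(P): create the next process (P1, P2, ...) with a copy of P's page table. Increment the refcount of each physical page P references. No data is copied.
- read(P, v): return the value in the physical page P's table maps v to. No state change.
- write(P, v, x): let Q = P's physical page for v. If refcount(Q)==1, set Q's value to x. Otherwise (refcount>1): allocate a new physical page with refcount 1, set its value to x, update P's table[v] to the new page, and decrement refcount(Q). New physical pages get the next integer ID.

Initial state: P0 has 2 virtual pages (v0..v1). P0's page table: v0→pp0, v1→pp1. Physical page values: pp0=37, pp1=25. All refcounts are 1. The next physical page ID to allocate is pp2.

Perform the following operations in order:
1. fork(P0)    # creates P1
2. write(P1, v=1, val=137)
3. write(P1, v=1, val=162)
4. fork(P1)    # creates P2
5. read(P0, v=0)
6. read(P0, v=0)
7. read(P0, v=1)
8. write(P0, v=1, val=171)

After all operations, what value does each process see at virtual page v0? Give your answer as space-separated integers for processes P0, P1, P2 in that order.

Op 1: fork(P0) -> P1. 2 ppages; refcounts: pp0:2 pp1:2
Op 2: write(P1, v1, 137). refcount(pp1)=2>1 -> COPY to pp2. 3 ppages; refcounts: pp0:2 pp1:1 pp2:1
Op 3: write(P1, v1, 162). refcount(pp2)=1 -> write in place. 3 ppages; refcounts: pp0:2 pp1:1 pp2:1
Op 4: fork(P1) -> P2. 3 ppages; refcounts: pp0:3 pp1:1 pp2:2
Op 5: read(P0, v0) -> 37. No state change.
Op 6: read(P0, v0) -> 37. No state change.
Op 7: read(P0, v1) -> 25. No state change.
Op 8: write(P0, v1, 171). refcount(pp1)=1 -> write in place. 3 ppages; refcounts: pp0:3 pp1:1 pp2:2
P0: v0 -> pp0 = 37
P1: v0 -> pp0 = 37
P2: v0 -> pp0 = 37

Answer: 37 37 37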